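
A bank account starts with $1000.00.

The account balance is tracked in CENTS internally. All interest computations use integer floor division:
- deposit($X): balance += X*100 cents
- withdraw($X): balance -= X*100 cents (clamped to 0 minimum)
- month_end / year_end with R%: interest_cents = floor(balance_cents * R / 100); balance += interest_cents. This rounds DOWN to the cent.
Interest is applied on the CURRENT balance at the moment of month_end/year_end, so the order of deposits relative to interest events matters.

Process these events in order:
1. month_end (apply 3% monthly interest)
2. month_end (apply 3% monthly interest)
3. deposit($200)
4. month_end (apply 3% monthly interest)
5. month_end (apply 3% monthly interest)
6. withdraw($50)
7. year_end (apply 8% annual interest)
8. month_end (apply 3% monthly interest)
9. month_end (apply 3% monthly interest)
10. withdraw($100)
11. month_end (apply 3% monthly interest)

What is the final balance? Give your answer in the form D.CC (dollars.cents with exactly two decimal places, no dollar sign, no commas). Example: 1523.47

After 1 (month_end (apply 3% monthly interest)): balance=$1030.00 total_interest=$30.00
After 2 (month_end (apply 3% monthly interest)): balance=$1060.90 total_interest=$60.90
After 3 (deposit($200)): balance=$1260.90 total_interest=$60.90
After 4 (month_end (apply 3% monthly interest)): balance=$1298.72 total_interest=$98.72
After 5 (month_end (apply 3% monthly interest)): balance=$1337.68 total_interest=$137.68
After 6 (withdraw($50)): balance=$1287.68 total_interest=$137.68
After 7 (year_end (apply 8% annual interest)): balance=$1390.69 total_interest=$240.69
After 8 (month_end (apply 3% monthly interest)): balance=$1432.41 total_interest=$282.41
After 9 (month_end (apply 3% monthly interest)): balance=$1475.38 total_interest=$325.38
After 10 (withdraw($100)): balance=$1375.38 total_interest=$325.38
After 11 (month_end (apply 3% monthly interest)): balance=$1416.64 total_interest=$366.64

Answer: 1416.64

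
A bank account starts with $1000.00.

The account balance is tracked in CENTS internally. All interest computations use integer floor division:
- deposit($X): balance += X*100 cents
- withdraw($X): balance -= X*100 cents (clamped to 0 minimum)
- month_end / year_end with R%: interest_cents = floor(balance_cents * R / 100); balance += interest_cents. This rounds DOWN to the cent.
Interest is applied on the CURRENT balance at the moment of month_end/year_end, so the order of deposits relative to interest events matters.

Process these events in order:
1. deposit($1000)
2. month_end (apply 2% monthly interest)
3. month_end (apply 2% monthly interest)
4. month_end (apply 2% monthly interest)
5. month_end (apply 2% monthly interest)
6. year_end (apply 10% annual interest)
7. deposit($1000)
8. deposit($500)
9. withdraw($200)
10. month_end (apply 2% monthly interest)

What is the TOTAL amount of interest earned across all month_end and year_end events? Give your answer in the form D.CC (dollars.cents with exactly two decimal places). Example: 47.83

After 1 (deposit($1000)): balance=$2000.00 total_interest=$0.00
After 2 (month_end (apply 2% monthly interest)): balance=$2040.00 total_interest=$40.00
After 3 (month_end (apply 2% monthly interest)): balance=$2080.80 total_interest=$80.80
After 4 (month_end (apply 2% monthly interest)): balance=$2122.41 total_interest=$122.41
After 5 (month_end (apply 2% monthly interest)): balance=$2164.85 total_interest=$164.85
After 6 (year_end (apply 10% annual interest)): balance=$2381.33 total_interest=$381.33
After 7 (deposit($1000)): balance=$3381.33 total_interest=$381.33
After 8 (deposit($500)): balance=$3881.33 total_interest=$381.33
After 9 (withdraw($200)): balance=$3681.33 total_interest=$381.33
After 10 (month_end (apply 2% monthly interest)): balance=$3754.95 total_interest=$454.95

Answer: 454.95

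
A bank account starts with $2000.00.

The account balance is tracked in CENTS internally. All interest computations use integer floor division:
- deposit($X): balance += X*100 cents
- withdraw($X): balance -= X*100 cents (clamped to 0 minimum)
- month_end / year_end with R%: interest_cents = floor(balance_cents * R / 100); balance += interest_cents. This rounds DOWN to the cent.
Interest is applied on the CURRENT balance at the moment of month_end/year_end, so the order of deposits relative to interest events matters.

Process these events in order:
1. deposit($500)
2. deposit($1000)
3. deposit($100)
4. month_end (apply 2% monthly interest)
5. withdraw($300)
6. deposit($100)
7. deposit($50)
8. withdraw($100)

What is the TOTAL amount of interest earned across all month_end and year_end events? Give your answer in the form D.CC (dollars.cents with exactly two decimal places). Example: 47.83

After 1 (deposit($500)): balance=$2500.00 total_interest=$0.00
After 2 (deposit($1000)): balance=$3500.00 total_interest=$0.00
After 3 (deposit($100)): balance=$3600.00 total_interest=$0.00
After 4 (month_end (apply 2% monthly interest)): balance=$3672.00 total_interest=$72.00
After 5 (withdraw($300)): balance=$3372.00 total_interest=$72.00
After 6 (deposit($100)): balance=$3472.00 total_interest=$72.00
After 7 (deposit($50)): balance=$3522.00 total_interest=$72.00
After 8 (withdraw($100)): balance=$3422.00 total_interest=$72.00

Answer: 72.00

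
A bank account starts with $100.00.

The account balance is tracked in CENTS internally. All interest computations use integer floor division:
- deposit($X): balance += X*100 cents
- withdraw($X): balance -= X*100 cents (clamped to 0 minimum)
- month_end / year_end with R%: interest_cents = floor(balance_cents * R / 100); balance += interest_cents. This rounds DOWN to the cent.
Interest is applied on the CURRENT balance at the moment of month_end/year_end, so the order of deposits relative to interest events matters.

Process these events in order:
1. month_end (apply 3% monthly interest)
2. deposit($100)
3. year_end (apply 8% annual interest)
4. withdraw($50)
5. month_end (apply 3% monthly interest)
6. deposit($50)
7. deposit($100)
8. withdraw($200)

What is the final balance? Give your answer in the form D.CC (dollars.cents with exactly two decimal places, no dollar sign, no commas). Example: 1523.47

After 1 (month_end (apply 3% monthly interest)): balance=$103.00 total_interest=$3.00
After 2 (deposit($100)): balance=$203.00 total_interest=$3.00
After 3 (year_end (apply 8% annual interest)): balance=$219.24 total_interest=$19.24
After 4 (withdraw($50)): balance=$169.24 total_interest=$19.24
After 5 (month_end (apply 3% monthly interest)): balance=$174.31 total_interest=$24.31
After 6 (deposit($50)): balance=$224.31 total_interest=$24.31
After 7 (deposit($100)): balance=$324.31 total_interest=$24.31
After 8 (withdraw($200)): balance=$124.31 total_interest=$24.31

Answer: 124.31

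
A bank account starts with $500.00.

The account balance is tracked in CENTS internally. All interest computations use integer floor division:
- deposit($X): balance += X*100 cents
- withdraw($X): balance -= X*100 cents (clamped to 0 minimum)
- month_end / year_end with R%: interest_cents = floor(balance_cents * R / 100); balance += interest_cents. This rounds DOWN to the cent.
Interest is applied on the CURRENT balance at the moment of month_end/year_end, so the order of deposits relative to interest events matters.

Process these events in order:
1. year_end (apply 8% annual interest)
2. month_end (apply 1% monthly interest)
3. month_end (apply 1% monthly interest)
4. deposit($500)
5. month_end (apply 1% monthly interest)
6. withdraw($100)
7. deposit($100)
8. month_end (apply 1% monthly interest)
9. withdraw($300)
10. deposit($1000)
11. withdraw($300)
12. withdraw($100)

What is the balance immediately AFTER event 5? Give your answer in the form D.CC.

After 1 (year_end (apply 8% annual interest)): balance=$540.00 total_interest=$40.00
After 2 (month_end (apply 1% monthly interest)): balance=$545.40 total_interest=$45.40
After 3 (month_end (apply 1% monthly interest)): balance=$550.85 total_interest=$50.85
After 4 (deposit($500)): balance=$1050.85 total_interest=$50.85
After 5 (month_end (apply 1% monthly interest)): balance=$1061.35 total_interest=$61.35

Answer: 1061.35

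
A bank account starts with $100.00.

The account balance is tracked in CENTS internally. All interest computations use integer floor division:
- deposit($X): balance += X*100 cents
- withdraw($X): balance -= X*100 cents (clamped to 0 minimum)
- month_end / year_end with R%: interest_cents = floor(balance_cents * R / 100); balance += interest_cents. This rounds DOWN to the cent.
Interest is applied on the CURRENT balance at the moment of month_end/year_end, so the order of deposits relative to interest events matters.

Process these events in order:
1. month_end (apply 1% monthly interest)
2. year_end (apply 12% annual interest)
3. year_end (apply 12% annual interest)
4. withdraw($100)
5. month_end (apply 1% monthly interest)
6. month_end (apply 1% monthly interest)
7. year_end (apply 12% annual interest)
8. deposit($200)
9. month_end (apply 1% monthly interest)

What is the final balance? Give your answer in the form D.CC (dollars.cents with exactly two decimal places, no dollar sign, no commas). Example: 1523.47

After 1 (month_end (apply 1% monthly interest)): balance=$101.00 total_interest=$1.00
After 2 (year_end (apply 12% annual interest)): balance=$113.12 total_interest=$13.12
After 3 (year_end (apply 12% annual interest)): balance=$126.69 total_interest=$26.69
After 4 (withdraw($100)): balance=$26.69 total_interest=$26.69
After 5 (month_end (apply 1% monthly interest)): balance=$26.95 total_interest=$26.95
After 6 (month_end (apply 1% monthly interest)): balance=$27.21 total_interest=$27.21
After 7 (year_end (apply 12% annual interest)): balance=$30.47 total_interest=$30.47
After 8 (deposit($200)): balance=$230.47 total_interest=$30.47
After 9 (month_end (apply 1% monthly interest)): balance=$232.77 total_interest=$32.77

Answer: 232.77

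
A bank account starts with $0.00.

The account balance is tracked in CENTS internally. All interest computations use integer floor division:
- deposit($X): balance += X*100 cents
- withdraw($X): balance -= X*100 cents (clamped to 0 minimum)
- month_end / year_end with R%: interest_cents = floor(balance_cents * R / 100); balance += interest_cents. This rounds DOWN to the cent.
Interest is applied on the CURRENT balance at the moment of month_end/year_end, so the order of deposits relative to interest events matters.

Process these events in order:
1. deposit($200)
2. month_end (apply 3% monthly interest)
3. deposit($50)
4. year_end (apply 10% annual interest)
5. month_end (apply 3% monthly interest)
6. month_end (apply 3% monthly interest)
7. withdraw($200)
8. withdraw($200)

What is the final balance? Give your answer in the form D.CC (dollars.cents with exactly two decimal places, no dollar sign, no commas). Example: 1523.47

Answer: 0.00

Derivation:
After 1 (deposit($200)): balance=$200.00 total_interest=$0.00
After 2 (month_end (apply 3% monthly interest)): balance=$206.00 total_interest=$6.00
After 3 (deposit($50)): balance=$256.00 total_interest=$6.00
After 4 (year_end (apply 10% annual interest)): balance=$281.60 total_interest=$31.60
After 5 (month_end (apply 3% monthly interest)): balance=$290.04 total_interest=$40.04
After 6 (month_end (apply 3% monthly interest)): balance=$298.74 total_interest=$48.74
After 7 (withdraw($200)): balance=$98.74 total_interest=$48.74
After 8 (withdraw($200)): balance=$0.00 total_interest=$48.74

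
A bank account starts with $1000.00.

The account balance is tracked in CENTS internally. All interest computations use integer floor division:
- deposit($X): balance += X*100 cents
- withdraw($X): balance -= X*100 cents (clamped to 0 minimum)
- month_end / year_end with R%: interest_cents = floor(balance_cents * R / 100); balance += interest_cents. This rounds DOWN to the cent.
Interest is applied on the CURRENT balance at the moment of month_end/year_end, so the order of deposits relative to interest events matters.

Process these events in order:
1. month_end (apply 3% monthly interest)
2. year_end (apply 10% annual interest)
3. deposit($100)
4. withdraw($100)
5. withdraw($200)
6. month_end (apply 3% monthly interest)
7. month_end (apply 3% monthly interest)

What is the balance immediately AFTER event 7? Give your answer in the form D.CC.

Answer: 989.81

Derivation:
After 1 (month_end (apply 3% monthly interest)): balance=$1030.00 total_interest=$30.00
After 2 (year_end (apply 10% annual interest)): balance=$1133.00 total_interest=$133.00
After 3 (deposit($100)): balance=$1233.00 total_interest=$133.00
After 4 (withdraw($100)): balance=$1133.00 total_interest=$133.00
After 5 (withdraw($200)): balance=$933.00 total_interest=$133.00
After 6 (month_end (apply 3% monthly interest)): balance=$960.99 total_interest=$160.99
After 7 (month_end (apply 3% monthly interest)): balance=$989.81 total_interest=$189.81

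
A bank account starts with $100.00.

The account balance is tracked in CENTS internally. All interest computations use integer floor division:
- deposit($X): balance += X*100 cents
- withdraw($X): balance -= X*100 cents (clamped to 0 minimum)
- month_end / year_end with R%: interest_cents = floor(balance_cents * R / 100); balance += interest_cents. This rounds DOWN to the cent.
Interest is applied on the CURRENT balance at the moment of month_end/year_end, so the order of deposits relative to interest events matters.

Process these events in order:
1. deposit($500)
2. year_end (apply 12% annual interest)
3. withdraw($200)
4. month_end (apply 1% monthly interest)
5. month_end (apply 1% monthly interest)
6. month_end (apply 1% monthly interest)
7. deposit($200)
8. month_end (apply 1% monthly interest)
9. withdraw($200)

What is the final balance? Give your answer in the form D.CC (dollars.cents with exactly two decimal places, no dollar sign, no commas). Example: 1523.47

Answer: 493.15

Derivation:
After 1 (deposit($500)): balance=$600.00 total_interest=$0.00
After 2 (year_end (apply 12% annual interest)): balance=$672.00 total_interest=$72.00
After 3 (withdraw($200)): balance=$472.00 total_interest=$72.00
After 4 (month_end (apply 1% monthly interest)): balance=$476.72 total_interest=$76.72
After 5 (month_end (apply 1% monthly interest)): balance=$481.48 total_interest=$81.48
After 6 (month_end (apply 1% monthly interest)): balance=$486.29 total_interest=$86.29
After 7 (deposit($200)): balance=$686.29 total_interest=$86.29
After 8 (month_end (apply 1% monthly interest)): balance=$693.15 total_interest=$93.15
After 9 (withdraw($200)): balance=$493.15 total_interest=$93.15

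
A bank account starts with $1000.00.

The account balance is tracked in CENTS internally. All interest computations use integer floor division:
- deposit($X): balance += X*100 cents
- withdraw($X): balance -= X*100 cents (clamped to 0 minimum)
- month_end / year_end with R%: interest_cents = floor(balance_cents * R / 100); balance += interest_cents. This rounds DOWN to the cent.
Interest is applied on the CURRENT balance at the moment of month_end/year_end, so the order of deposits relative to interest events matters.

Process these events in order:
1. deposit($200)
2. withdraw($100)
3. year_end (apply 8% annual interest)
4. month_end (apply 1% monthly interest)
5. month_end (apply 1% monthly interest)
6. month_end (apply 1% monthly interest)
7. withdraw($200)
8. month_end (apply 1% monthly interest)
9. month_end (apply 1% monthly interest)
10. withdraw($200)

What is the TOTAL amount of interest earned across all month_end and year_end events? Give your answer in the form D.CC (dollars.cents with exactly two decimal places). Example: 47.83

Answer: 144.55

Derivation:
After 1 (deposit($200)): balance=$1200.00 total_interest=$0.00
After 2 (withdraw($100)): balance=$1100.00 total_interest=$0.00
After 3 (year_end (apply 8% annual interest)): balance=$1188.00 total_interest=$88.00
After 4 (month_end (apply 1% monthly interest)): balance=$1199.88 total_interest=$99.88
After 5 (month_end (apply 1% monthly interest)): balance=$1211.87 total_interest=$111.87
After 6 (month_end (apply 1% monthly interest)): balance=$1223.98 total_interest=$123.98
After 7 (withdraw($200)): balance=$1023.98 total_interest=$123.98
After 8 (month_end (apply 1% monthly interest)): balance=$1034.21 total_interest=$134.21
After 9 (month_end (apply 1% monthly interest)): balance=$1044.55 total_interest=$144.55
After 10 (withdraw($200)): balance=$844.55 total_interest=$144.55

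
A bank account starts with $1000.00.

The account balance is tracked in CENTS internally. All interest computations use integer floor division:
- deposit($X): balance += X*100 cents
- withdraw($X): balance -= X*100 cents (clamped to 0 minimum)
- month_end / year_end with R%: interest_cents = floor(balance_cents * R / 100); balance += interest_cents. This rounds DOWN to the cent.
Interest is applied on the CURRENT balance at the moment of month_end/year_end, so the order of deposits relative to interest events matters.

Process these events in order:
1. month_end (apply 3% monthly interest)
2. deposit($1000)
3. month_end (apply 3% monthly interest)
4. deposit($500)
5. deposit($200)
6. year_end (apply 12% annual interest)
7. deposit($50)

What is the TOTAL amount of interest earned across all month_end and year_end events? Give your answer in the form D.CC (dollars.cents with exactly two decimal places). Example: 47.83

After 1 (month_end (apply 3% monthly interest)): balance=$1030.00 total_interest=$30.00
After 2 (deposit($1000)): balance=$2030.00 total_interest=$30.00
After 3 (month_end (apply 3% monthly interest)): balance=$2090.90 total_interest=$90.90
After 4 (deposit($500)): balance=$2590.90 total_interest=$90.90
After 5 (deposit($200)): balance=$2790.90 total_interest=$90.90
After 6 (year_end (apply 12% annual interest)): balance=$3125.80 total_interest=$425.80
After 7 (deposit($50)): balance=$3175.80 total_interest=$425.80

Answer: 425.80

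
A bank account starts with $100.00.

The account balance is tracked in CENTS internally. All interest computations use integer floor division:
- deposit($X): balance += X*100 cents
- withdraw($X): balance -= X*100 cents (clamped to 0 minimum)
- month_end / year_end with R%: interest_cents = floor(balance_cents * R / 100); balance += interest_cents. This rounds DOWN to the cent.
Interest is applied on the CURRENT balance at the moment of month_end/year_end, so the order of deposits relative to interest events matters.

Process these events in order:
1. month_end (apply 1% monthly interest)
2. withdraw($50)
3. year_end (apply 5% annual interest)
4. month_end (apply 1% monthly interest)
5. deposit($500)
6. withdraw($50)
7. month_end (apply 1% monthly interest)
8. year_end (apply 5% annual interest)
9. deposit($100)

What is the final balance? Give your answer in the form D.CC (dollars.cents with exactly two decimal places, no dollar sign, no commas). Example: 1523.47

Answer: 634.57

Derivation:
After 1 (month_end (apply 1% monthly interest)): balance=$101.00 total_interest=$1.00
After 2 (withdraw($50)): balance=$51.00 total_interest=$1.00
After 3 (year_end (apply 5% annual interest)): balance=$53.55 total_interest=$3.55
After 4 (month_end (apply 1% monthly interest)): balance=$54.08 total_interest=$4.08
After 5 (deposit($500)): balance=$554.08 total_interest=$4.08
After 6 (withdraw($50)): balance=$504.08 total_interest=$4.08
After 7 (month_end (apply 1% monthly interest)): balance=$509.12 total_interest=$9.12
After 8 (year_end (apply 5% annual interest)): balance=$534.57 total_interest=$34.57
After 9 (deposit($100)): balance=$634.57 total_interest=$34.57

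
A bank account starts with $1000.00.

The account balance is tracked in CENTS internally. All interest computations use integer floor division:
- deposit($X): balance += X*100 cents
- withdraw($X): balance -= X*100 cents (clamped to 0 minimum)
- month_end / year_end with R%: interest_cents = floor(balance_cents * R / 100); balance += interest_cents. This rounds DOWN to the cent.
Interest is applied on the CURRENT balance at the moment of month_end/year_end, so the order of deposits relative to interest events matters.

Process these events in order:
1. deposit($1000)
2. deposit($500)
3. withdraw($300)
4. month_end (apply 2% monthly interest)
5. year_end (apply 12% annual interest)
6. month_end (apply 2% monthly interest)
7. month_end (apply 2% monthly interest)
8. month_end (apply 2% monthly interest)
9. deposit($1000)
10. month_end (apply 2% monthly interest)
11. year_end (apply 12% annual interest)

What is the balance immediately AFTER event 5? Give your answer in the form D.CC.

Answer: 2513.28

Derivation:
After 1 (deposit($1000)): balance=$2000.00 total_interest=$0.00
After 2 (deposit($500)): balance=$2500.00 total_interest=$0.00
After 3 (withdraw($300)): balance=$2200.00 total_interest=$0.00
After 4 (month_end (apply 2% monthly interest)): balance=$2244.00 total_interest=$44.00
After 5 (year_end (apply 12% annual interest)): balance=$2513.28 total_interest=$313.28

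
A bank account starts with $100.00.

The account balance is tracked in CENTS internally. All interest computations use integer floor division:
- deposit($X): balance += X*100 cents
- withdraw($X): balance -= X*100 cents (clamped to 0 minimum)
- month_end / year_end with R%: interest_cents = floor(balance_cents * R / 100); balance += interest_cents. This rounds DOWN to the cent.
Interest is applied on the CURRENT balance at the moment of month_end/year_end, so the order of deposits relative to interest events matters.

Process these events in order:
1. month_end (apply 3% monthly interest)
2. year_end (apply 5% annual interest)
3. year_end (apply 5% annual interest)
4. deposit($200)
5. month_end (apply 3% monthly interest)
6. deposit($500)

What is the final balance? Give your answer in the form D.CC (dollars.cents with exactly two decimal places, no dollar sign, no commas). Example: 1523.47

After 1 (month_end (apply 3% monthly interest)): balance=$103.00 total_interest=$3.00
After 2 (year_end (apply 5% annual interest)): balance=$108.15 total_interest=$8.15
After 3 (year_end (apply 5% annual interest)): balance=$113.55 total_interest=$13.55
After 4 (deposit($200)): balance=$313.55 total_interest=$13.55
After 5 (month_end (apply 3% monthly interest)): balance=$322.95 total_interest=$22.95
After 6 (deposit($500)): balance=$822.95 total_interest=$22.95

Answer: 822.95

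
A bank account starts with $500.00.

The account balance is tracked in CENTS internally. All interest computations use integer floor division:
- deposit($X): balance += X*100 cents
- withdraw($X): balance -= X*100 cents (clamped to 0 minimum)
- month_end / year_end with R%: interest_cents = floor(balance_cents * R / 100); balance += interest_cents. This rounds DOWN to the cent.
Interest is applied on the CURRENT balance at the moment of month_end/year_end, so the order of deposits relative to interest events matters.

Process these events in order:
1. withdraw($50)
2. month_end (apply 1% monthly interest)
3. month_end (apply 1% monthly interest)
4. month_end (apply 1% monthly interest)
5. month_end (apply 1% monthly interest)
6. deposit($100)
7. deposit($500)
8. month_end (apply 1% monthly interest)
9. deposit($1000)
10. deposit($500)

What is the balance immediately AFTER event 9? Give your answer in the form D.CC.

After 1 (withdraw($50)): balance=$450.00 total_interest=$0.00
After 2 (month_end (apply 1% monthly interest)): balance=$454.50 total_interest=$4.50
After 3 (month_end (apply 1% monthly interest)): balance=$459.04 total_interest=$9.04
After 4 (month_end (apply 1% monthly interest)): balance=$463.63 total_interest=$13.63
After 5 (month_end (apply 1% monthly interest)): balance=$468.26 total_interest=$18.26
After 6 (deposit($100)): balance=$568.26 total_interest=$18.26
After 7 (deposit($500)): balance=$1068.26 total_interest=$18.26
After 8 (month_end (apply 1% monthly interest)): balance=$1078.94 total_interest=$28.94
After 9 (deposit($1000)): balance=$2078.94 total_interest=$28.94

Answer: 2078.94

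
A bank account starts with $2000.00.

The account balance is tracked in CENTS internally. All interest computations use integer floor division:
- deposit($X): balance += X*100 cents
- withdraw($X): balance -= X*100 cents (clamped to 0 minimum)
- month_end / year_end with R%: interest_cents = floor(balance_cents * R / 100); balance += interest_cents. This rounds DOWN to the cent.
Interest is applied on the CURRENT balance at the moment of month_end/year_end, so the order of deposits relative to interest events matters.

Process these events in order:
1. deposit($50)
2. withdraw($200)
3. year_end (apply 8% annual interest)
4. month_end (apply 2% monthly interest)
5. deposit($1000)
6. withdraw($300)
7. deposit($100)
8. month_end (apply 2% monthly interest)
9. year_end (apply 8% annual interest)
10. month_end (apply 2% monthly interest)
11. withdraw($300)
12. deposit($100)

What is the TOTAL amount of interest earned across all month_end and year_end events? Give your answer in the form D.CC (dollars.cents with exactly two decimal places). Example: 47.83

After 1 (deposit($50)): balance=$2050.00 total_interest=$0.00
After 2 (withdraw($200)): balance=$1850.00 total_interest=$0.00
After 3 (year_end (apply 8% annual interest)): balance=$1998.00 total_interest=$148.00
After 4 (month_end (apply 2% monthly interest)): balance=$2037.96 total_interest=$187.96
After 5 (deposit($1000)): balance=$3037.96 total_interest=$187.96
After 6 (withdraw($300)): balance=$2737.96 total_interest=$187.96
After 7 (deposit($100)): balance=$2837.96 total_interest=$187.96
After 8 (month_end (apply 2% monthly interest)): balance=$2894.71 total_interest=$244.71
After 9 (year_end (apply 8% annual interest)): balance=$3126.28 total_interest=$476.28
After 10 (month_end (apply 2% monthly interest)): balance=$3188.80 total_interest=$538.80
After 11 (withdraw($300)): balance=$2888.80 total_interest=$538.80
After 12 (deposit($100)): balance=$2988.80 total_interest=$538.80

Answer: 538.80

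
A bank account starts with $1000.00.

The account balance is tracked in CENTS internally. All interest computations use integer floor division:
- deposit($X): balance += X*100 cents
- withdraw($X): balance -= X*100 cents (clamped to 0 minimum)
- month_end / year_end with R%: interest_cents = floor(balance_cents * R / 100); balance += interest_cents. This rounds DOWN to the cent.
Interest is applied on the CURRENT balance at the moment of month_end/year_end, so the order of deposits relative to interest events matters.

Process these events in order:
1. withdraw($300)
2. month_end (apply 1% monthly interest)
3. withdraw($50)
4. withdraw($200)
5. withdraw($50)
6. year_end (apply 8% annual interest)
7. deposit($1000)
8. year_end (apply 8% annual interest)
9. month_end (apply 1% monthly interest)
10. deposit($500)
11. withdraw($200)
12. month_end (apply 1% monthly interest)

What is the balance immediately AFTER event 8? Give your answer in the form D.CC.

After 1 (withdraw($300)): balance=$700.00 total_interest=$0.00
After 2 (month_end (apply 1% monthly interest)): balance=$707.00 total_interest=$7.00
After 3 (withdraw($50)): balance=$657.00 total_interest=$7.00
After 4 (withdraw($200)): balance=$457.00 total_interest=$7.00
After 5 (withdraw($50)): balance=$407.00 total_interest=$7.00
After 6 (year_end (apply 8% annual interest)): balance=$439.56 total_interest=$39.56
After 7 (deposit($1000)): balance=$1439.56 total_interest=$39.56
After 8 (year_end (apply 8% annual interest)): balance=$1554.72 total_interest=$154.72

Answer: 1554.72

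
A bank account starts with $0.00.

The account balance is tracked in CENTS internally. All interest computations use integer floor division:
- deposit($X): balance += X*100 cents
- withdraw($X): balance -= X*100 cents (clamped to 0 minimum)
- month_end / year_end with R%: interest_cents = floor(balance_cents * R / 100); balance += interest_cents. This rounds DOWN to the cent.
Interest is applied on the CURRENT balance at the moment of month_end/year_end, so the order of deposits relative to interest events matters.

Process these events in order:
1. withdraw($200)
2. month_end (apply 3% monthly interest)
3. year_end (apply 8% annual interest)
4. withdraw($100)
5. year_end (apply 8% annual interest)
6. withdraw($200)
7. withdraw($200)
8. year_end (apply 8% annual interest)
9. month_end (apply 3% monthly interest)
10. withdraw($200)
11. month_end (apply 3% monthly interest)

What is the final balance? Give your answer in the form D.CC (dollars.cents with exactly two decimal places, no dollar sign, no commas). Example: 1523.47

After 1 (withdraw($200)): balance=$0.00 total_interest=$0.00
After 2 (month_end (apply 3% monthly interest)): balance=$0.00 total_interest=$0.00
After 3 (year_end (apply 8% annual interest)): balance=$0.00 total_interest=$0.00
After 4 (withdraw($100)): balance=$0.00 total_interest=$0.00
After 5 (year_end (apply 8% annual interest)): balance=$0.00 total_interest=$0.00
After 6 (withdraw($200)): balance=$0.00 total_interest=$0.00
After 7 (withdraw($200)): balance=$0.00 total_interest=$0.00
After 8 (year_end (apply 8% annual interest)): balance=$0.00 total_interest=$0.00
After 9 (month_end (apply 3% monthly interest)): balance=$0.00 total_interest=$0.00
After 10 (withdraw($200)): balance=$0.00 total_interest=$0.00
After 11 (month_end (apply 3% monthly interest)): balance=$0.00 total_interest=$0.00

Answer: 0.00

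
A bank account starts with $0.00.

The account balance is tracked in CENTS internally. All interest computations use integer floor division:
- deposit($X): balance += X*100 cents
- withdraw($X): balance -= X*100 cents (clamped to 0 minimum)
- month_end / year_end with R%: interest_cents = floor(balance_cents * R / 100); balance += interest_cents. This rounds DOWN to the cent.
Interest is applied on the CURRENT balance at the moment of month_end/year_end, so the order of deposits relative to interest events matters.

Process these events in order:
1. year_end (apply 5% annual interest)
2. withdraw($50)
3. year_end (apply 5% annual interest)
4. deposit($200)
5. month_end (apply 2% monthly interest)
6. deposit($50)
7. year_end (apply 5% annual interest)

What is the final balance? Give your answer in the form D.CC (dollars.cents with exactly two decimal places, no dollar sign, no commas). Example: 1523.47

After 1 (year_end (apply 5% annual interest)): balance=$0.00 total_interest=$0.00
After 2 (withdraw($50)): balance=$0.00 total_interest=$0.00
After 3 (year_end (apply 5% annual interest)): balance=$0.00 total_interest=$0.00
After 4 (deposit($200)): balance=$200.00 total_interest=$0.00
After 5 (month_end (apply 2% monthly interest)): balance=$204.00 total_interest=$4.00
After 6 (deposit($50)): balance=$254.00 total_interest=$4.00
After 7 (year_end (apply 5% annual interest)): balance=$266.70 total_interest=$16.70

Answer: 266.70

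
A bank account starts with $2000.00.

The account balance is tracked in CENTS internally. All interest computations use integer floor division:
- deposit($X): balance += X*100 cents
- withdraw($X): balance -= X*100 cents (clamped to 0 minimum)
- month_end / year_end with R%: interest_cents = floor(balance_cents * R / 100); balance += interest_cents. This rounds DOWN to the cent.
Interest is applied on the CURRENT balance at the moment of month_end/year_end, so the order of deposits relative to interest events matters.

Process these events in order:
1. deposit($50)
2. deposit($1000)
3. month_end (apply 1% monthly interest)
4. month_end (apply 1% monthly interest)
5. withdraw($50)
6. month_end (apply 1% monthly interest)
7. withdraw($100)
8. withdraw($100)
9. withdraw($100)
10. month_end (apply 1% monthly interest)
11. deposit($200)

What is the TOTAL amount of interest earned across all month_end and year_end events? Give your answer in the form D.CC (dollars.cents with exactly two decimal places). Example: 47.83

After 1 (deposit($50)): balance=$2050.00 total_interest=$0.00
After 2 (deposit($1000)): balance=$3050.00 total_interest=$0.00
After 3 (month_end (apply 1% monthly interest)): balance=$3080.50 total_interest=$30.50
After 4 (month_end (apply 1% monthly interest)): balance=$3111.30 total_interest=$61.30
After 5 (withdraw($50)): balance=$3061.30 total_interest=$61.30
After 6 (month_end (apply 1% monthly interest)): balance=$3091.91 total_interest=$91.91
After 7 (withdraw($100)): balance=$2991.91 total_interest=$91.91
After 8 (withdraw($100)): balance=$2891.91 total_interest=$91.91
After 9 (withdraw($100)): balance=$2791.91 total_interest=$91.91
After 10 (month_end (apply 1% monthly interest)): balance=$2819.82 total_interest=$119.82
After 11 (deposit($200)): balance=$3019.82 total_interest=$119.82

Answer: 119.82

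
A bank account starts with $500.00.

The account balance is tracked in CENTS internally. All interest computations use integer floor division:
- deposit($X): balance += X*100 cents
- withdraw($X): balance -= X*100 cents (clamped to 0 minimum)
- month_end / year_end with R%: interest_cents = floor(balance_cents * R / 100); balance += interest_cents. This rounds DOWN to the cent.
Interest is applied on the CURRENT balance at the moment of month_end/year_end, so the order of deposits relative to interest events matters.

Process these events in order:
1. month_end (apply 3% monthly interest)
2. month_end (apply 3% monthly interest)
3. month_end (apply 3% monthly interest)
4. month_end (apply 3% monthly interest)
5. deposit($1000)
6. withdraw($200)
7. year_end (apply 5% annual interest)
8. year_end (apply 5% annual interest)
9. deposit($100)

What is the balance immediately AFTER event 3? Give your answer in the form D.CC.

After 1 (month_end (apply 3% monthly interest)): balance=$515.00 total_interest=$15.00
After 2 (month_end (apply 3% monthly interest)): balance=$530.45 total_interest=$30.45
After 3 (month_end (apply 3% monthly interest)): balance=$546.36 total_interest=$46.36

Answer: 546.36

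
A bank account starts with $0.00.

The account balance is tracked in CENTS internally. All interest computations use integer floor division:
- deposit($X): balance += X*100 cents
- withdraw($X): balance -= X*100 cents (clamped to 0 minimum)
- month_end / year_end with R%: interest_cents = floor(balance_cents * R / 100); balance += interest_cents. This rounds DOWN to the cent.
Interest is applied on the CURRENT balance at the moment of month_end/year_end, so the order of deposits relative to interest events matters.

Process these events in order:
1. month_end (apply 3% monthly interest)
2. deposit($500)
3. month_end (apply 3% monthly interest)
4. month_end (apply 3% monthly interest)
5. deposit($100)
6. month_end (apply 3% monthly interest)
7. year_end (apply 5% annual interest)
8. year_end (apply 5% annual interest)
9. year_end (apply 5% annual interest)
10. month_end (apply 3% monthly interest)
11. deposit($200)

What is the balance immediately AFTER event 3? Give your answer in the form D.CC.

Answer: 515.00

Derivation:
After 1 (month_end (apply 3% monthly interest)): balance=$0.00 total_interest=$0.00
After 2 (deposit($500)): balance=$500.00 total_interest=$0.00
After 3 (month_end (apply 3% monthly interest)): balance=$515.00 total_interest=$15.00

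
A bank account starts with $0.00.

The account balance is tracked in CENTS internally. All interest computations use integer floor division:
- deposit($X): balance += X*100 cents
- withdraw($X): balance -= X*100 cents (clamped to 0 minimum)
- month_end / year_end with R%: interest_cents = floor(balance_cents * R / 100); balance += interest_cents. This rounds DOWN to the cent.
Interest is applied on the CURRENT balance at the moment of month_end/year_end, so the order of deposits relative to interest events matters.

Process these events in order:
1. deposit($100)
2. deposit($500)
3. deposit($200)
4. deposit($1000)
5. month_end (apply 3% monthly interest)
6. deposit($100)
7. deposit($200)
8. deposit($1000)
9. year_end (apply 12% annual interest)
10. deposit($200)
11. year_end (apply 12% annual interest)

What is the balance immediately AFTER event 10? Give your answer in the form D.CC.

After 1 (deposit($100)): balance=$100.00 total_interest=$0.00
After 2 (deposit($500)): balance=$600.00 total_interest=$0.00
After 3 (deposit($200)): balance=$800.00 total_interest=$0.00
After 4 (deposit($1000)): balance=$1800.00 total_interest=$0.00
After 5 (month_end (apply 3% monthly interest)): balance=$1854.00 total_interest=$54.00
After 6 (deposit($100)): balance=$1954.00 total_interest=$54.00
After 7 (deposit($200)): balance=$2154.00 total_interest=$54.00
After 8 (deposit($1000)): balance=$3154.00 total_interest=$54.00
After 9 (year_end (apply 12% annual interest)): balance=$3532.48 total_interest=$432.48
After 10 (deposit($200)): balance=$3732.48 total_interest=$432.48

Answer: 3732.48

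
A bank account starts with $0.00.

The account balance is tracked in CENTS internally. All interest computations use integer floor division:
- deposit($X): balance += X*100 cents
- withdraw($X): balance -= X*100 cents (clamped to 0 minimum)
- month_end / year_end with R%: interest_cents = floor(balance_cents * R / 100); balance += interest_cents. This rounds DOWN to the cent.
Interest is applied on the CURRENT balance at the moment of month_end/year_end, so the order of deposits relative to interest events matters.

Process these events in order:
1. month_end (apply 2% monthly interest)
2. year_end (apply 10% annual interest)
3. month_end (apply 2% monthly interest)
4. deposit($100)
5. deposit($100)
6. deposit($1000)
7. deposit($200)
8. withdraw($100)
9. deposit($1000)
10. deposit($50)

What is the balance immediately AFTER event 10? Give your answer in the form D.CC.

Answer: 2350.00

Derivation:
After 1 (month_end (apply 2% monthly interest)): balance=$0.00 total_interest=$0.00
After 2 (year_end (apply 10% annual interest)): balance=$0.00 total_interest=$0.00
After 3 (month_end (apply 2% monthly interest)): balance=$0.00 total_interest=$0.00
After 4 (deposit($100)): balance=$100.00 total_interest=$0.00
After 5 (deposit($100)): balance=$200.00 total_interest=$0.00
After 6 (deposit($1000)): balance=$1200.00 total_interest=$0.00
After 7 (deposit($200)): balance=$1400.00 total_interest=$0.00
After 8 (withdraw($100)): balance=$1300.00 total_interest=$0.00
After 9 (deposit($1000)): balance=$2300.00 total_interest=$0.00
After 10 (deposit($50)): balance=$2350.00 total_interest=$0.00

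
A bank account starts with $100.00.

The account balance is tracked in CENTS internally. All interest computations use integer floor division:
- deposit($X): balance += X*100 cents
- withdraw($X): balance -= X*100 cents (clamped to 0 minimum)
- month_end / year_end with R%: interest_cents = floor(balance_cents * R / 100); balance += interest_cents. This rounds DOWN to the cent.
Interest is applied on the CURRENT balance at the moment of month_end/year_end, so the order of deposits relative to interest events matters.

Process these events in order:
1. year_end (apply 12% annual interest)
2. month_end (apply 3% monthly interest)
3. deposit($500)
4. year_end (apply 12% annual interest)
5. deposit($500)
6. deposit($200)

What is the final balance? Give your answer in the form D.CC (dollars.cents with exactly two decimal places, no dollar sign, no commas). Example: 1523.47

After 1 (year_end (apply 12% annual interest)): balance=$112.00 total_interest=$12.00
After 2 (month_end (apply 3% monthly interest)): balance=$115.36 total_interest=$15.36
After 3 (deposit($500)): balance=$615.36 total_interest=$15.36
After 4 (year_end (apply 12% annual interest)): balance=$689.20 total_interest=$89.20
After 5 (deposit($500)): balance=$1189.20 total_interest=$89.20
After 6 (deposit($200)): balance=$1389.20 total_interest=$89.20

Answer: 1389.20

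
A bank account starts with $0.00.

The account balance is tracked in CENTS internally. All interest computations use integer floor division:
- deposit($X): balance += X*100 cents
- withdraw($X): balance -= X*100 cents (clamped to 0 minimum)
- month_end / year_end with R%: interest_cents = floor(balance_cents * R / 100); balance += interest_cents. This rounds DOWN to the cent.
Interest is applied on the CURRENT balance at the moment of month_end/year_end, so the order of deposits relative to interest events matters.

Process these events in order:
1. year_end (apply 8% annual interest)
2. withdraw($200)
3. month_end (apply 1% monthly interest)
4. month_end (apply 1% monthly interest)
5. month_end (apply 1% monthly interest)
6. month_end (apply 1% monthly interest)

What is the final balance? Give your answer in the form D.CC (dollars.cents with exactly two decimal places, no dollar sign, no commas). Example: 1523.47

Answer: 0.00

Derivation:
After 1 (year_end (apply 8% annual interest)): balance=$0.00 total_interest=$0.00
After 2 (withdraw($200)): balance=$0.00 total_interest=$0.00
After 3 (month_end (apply 1% monthly interest)): balance=$0.00 total_interest=$0.00
After 4 (month_end (apply 1% monthly interest)): balance=$0.00 total_interest=$0.00
After 5 (month_end (apply 1% monthly interest)): balance=$0.00 total_interest=$0.00
After 6 (month_end (apply 1% monthly interest)): balance=$0.00 total_interest=$0.00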